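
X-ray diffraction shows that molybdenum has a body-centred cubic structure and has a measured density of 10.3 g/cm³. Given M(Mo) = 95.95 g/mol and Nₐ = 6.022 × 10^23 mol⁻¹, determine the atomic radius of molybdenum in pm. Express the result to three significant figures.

For a BCC cell (Z = 2), a³ = Z·M/(N_A·ρ) = 2 × 95.95 / (6.022 × 10²³ × 10.30) = 3.094 × 10^-23 cm³, so a = 3.139 × 10^-8 cm = 313.9 pm.
Atoms touch along the body diagonal, so √3·a = 4r, so r = 0.4330 × a = 136 pm.

136 pm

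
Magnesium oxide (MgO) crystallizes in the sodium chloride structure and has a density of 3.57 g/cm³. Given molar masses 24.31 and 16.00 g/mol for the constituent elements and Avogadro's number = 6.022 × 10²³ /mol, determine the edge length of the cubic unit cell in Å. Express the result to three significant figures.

M(MgO) = 40.31 g/mol; Z = 4 formula units per cell.
a³ = Z·M/(N_A·ρ) = 4 × 40.31 / (6.022 × 10²³ × 3.57) = 7.500 × 10^-23 cm³, so a = 4.217 × 10^-8 cm = 4.22 Å.

4.22 Å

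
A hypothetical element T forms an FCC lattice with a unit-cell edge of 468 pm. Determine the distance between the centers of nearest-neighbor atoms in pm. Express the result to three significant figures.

331 pm

In an FCC structure, atoms touch along the face diagonal, so √2·a = 4r; the nearest-neighbor distance equals 2r = 0.7071·a.
d = 0.7071 × 468 = 331 pm.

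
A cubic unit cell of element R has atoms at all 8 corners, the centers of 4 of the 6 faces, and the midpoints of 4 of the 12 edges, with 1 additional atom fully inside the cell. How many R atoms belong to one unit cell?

Corner atoms are shared by 8 cells (1/8 each), face atoms by 2 (1/2 each), edge atoms by 4 (1/4 each), interior atoms are unshared.
Net atoms = 8 × 1/8 + 4 × 1/2 + 4 × 1/4 + 1 = 1 + 2 + 1 + 1 = 5.

5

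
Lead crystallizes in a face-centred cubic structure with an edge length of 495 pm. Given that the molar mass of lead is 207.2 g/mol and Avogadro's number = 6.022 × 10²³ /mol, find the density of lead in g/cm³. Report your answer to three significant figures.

11.3 g/cm³

An FCC unit cell contains Z = 4 atoms.
Cell volume: a³ = (495 pm)³ = (4.950 × 10^-8 cm)³ = 1.213 × 10^-22 cm³.
ρ = Z·M/(N_A·a³) = 4 × 207.2 / (6.022 × 10²³ × 1.213 × 10^-22) = 11.35 g/cm³.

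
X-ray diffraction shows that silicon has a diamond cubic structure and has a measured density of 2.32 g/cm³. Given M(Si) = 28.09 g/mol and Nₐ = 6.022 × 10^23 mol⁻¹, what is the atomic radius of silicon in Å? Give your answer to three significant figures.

1.18 Å

For a diamond cubic cell (Z = 8), a³ = Z·M/(N_A·ρ) = 8 × 28.09 / (6.022 × 10²³ × 2.320) = 1.608 × 10^-22 cm³, so a = 5.438 × 10^-8 cm = 5.438 Å.
Nearest neighbors lie along the body diagonal with √3·a = 8r, so r = 0.2165 × a = 1.18 Å.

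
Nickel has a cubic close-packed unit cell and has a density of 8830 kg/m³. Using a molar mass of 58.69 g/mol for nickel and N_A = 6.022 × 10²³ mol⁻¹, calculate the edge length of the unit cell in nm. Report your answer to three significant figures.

With Z = 4 atoms per FCC cell, a³ = Z·M/(N_A·ρ) = 4 × 58.69 / (6.022 × 10²³ × 8.830 g/cm³) = 4.415 × 10^-23 cm³.
a = (4.415 × 10^-23)^(1/3) = 3.534 × 10^-8 cm = 0.353 nm.

0.353 nm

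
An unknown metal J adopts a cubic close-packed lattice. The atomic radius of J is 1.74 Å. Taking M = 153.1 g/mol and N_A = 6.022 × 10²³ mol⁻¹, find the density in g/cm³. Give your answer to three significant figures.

In an FCC lattice, atoms touch along the face diagonal, so √2·a = 4r, giving a = 4.921 Å = 4.921 × 10^-8 cm.
With Z = 4, ρ = Z·M/(N_A·a³) = 4 × 153.1 / (6.022 × 10²³ × 1.192 × 10^-22) = 8.531 g/cm³.

8.53 g/cm³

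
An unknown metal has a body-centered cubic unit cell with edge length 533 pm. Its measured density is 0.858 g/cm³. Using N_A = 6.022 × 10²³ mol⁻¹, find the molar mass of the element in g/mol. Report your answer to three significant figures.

39.1 g/mol

A BCC cell has Z = 2 atoms; a = 5.330 × 10^-8 cm.
M = ρ·N_A·a³/Z = 0.858 × 6.022 × 10²³ × 1.514 × 10^-22 / 2 = 39.1 g/mol.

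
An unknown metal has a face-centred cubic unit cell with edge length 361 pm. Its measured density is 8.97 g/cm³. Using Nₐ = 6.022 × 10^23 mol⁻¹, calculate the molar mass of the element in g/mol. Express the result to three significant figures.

63.5 g/mol

An FCC cell has Z = 4 atoms; a = 3.610 × 10^-8 cm.
M = ρ·N_A·a³/Z = 8.97 × 6.022 × 10²³ × 4.705 × 10^-23 / 4 = 63.5 g/mol.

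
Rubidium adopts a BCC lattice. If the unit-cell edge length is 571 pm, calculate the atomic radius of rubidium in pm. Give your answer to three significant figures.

In a BCC lattice, atoms touch along the body diagonal, so √3·a = 4r.
r = √3·a/4 = 1.7321 × 571 / 4 = 247 pm.

247 pm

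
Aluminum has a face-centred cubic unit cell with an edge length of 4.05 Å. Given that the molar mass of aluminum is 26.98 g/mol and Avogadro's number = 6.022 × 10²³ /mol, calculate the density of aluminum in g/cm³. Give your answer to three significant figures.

2.70 g/cm³

An FCC unit cell contains Z = 4 atoms.
Cell volume: a³ = (4.05 Å)³ = (4.050 × 10^-8 cm)³ = 6.643 × 10^-23 cm³.
ρ = Z·M/(N_A·a³) = 4 × 26.98 / (6.022 × 10²³ × 6.643 × 10^-23) = 2.698 g/cm³.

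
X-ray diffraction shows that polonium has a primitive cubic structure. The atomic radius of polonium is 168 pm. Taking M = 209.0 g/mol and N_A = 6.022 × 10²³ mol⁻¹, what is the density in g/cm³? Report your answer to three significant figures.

9.15 g/cm³

In a simple cubic lattice, atoms touch along the cell edge, so a = 2r, giving a = 336.0 pm = 3.360 × 10^-8 cm.
With Z = 1, ρ = Z·M/(N_A·a³) = 1 × 209.0 / (6.022 × 10²³ × 3.793 × 10^-23) = 9.149 g/cm³.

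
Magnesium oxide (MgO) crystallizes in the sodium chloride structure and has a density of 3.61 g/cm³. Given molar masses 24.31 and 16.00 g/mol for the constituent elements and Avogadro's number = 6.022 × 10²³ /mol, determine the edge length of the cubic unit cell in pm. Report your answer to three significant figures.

M(MgO) = 40.31 g/mol; Z = 4 formula units per cell.
a³ = Z·M/(N_A·ρ) = 4 × 40.31 / (6.022 × 10²³ × 3.61) = 7.417 × 10^-23 cm³, so a = 4.202 × 10^-8 cm = 420 pm.

420 pm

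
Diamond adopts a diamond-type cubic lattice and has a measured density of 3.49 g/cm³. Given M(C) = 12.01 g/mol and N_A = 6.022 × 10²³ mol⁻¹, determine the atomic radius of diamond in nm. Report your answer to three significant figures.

0.0774 nm

For a diamond cubic cell (Z = 8), a³ = Z·M/(N_A·ρ) = 8 × 12.01 / (6.022 × 10²³ × 3.490) = 4.572 × 10^-23 cm³, so a = 3.576 × 10^-8 cm = 0.3576 nm.
Nearest neighbors lie along the body diagonal with √3·a = 8r, so r = 0.2165 × a = 0.0774 nm.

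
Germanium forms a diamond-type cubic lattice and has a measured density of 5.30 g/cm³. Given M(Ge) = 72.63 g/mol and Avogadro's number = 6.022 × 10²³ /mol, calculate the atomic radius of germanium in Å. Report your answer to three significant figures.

For a diamond cubic cell (Z = 8), a³ = Z·M/(N_A·ρ) = 8 × 72.63 / (6.022 × 10²³ × 5.300) = 1.820 × 10^-22 cm³, so a = 5.668 × 10^-8 cm = 5.668 Å.
Nearest neighbors lie along the body diagonal with √3·a = 8r, so r = 0.2165 × a = 1.23 Å.

1.23 Å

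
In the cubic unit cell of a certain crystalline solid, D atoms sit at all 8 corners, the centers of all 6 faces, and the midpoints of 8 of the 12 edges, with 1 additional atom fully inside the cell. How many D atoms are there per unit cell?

7

Corner atoms are shared by 8 cells (1/8 each), face atoms by 2 (1/2 each), edge atoms by 4 (1/4 each), interior atoms are unshared.
Net atoms = 8 × 1/8 + 6 × 1/2 + 8 × 1/4 + 1 = 1 + 3 + 2 + 1 = 7.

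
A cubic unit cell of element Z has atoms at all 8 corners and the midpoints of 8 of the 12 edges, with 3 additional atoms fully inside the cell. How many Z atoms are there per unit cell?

Corner atoms are shared by 8 cells (1/8 each), edge atoms by 4 (1/4 each), interior atoms are unshared.
Net atoms = 8 × 1/8 + 8 × 1/4 + 3 = 1 + 2 + 3 = 6.

6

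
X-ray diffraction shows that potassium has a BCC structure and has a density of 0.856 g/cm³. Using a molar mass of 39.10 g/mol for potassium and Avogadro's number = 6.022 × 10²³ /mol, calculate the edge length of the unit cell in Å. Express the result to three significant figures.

With Z = 2 atoms per BCC cell, a³ = Z·M/(N_A·ρ) = 2 × 39.10 / (6.022 × 10²³ × 0.8560 g/cm³) = 1.517 × 10^-22 cm³.
a = (1.517 × 10^-22)^(1/3) = 5.333 × 10^-8 cm = 5.33 Å.

5.33 Å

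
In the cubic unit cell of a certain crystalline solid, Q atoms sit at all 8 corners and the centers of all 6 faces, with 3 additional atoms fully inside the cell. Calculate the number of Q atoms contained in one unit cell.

7

Corner atoms are shared by 8 cells (1/8 each), face atoms by 2 (1/2 each), interior atoms are unshared.
Net atoms = 8 × 1/8 + 6 × 1/2 + 3 = 1 + 3 + 3 = 7.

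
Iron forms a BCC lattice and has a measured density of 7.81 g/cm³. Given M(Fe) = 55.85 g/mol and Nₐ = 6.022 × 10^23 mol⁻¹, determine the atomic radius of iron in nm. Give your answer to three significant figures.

0.124 nm

For a BCC cell (Z = 2), a³ = Z·M/(N_A·ρ) = 2 × 55.85 / (6.022 × 10²³ × 7.810) = 2.375 × 10^-23 cm³, so a = 2.874 × 10^-8 cm = 0.2874 nm.
Atoms touch along the body diagonal, so √3·a = 4r, so r = 0.4330 × a = 0.124 nm.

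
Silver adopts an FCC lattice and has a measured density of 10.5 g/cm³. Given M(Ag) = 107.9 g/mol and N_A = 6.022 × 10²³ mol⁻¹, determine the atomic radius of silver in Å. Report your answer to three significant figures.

1.44 Å

For an FCC cell (Z = 4), a³ = Z·M/(N_A·ρ) = 4 × 107.9 / (6.022 × 10²³ × 10.50) = 6.826 × 10^-23 cm³, so a = 4.087 × 10^-8 cm = 4.087 Å.
Atoms touch along the face diagonal, so √2·a = 4r, so r = 0.3536 × a = 1.44 Å.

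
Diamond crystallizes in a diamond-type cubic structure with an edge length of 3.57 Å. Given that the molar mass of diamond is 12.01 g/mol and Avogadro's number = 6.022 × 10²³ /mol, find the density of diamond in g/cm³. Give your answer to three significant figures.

A diamond cubic unit cell contains Z = 8 atoms.
Cell volume: a³ = (3.57 Å)³ = (3.570 × 10^-8 cm)³ = 4.550 × 10^-23 cm³.
ρ = Z·M/(N_A·a³) = 8 × 12.01 / (6.022 × 10²³ × 4.550 × 10^-23) = 3.507 g/cm³.

3.51 g/cm³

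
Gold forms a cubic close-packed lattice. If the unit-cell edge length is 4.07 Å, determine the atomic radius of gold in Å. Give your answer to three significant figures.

1.44 Å

In an FCC lattice, atoms touch along the face diagonal, so √2·a = 4r.
r = √2·a/4 = 1.4142 × 4.07 / 4 = 1.44 Å.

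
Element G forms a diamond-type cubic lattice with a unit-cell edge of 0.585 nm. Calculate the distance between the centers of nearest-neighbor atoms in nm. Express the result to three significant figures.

In a diamond cubic structure, nearest neighbors lie along the body diagonal with √3·a = 8r; the nearest-neighbor distance equals 2r = 0.4330·a.
d = 0.4330 × 0.585 = 0.253 nm.

0.253 nm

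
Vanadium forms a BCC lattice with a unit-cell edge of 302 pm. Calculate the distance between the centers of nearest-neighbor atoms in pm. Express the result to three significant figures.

262 pm

In a BCC structure, atoms touch along the body diagonal, so √3·a = 4r; the nearest-neighbor distance equals 2r = 0.8660·a.
d = 0.8660 × 302 = 262 pm.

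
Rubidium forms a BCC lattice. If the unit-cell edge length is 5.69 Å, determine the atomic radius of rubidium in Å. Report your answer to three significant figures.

In a BCC lattice, atoms touch along the body diagonal, so √3·a = 4r.
r = √3·a/4 = 1.7321 × 5.69 / 4 = 2.46 Å.

2.46 Å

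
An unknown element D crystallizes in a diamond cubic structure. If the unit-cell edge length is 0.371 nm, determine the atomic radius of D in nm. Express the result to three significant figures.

0.0803 nm

In a diamond cubic lattice, nearest neighbors lie along the body diagonal with √3·a = 8r.
r = √3·a/8 = 1.7321 × 0.371 / 8 = 0.0803 nm.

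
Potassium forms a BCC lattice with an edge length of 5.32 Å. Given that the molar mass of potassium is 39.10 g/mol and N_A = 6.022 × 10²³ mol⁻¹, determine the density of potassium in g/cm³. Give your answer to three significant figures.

A BCC unit cell contains Z = 2 atoms.
Cell volume: a³ = (5.32 Å)³ = (5.320 × 10^-8 cm)³ = 1.506 × 10^-22 cm³.
ρ = Z·M/(N_A·a³) = 2 × 39.10 / (6.022 × 10²³ × 1.506 × 10^-22) = 0.8624 g/cm³.

0.862 g/cm³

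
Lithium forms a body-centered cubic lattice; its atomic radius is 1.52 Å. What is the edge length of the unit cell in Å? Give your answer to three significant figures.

3.51 Å

In a BCC lattice, atoms touch along the body diagonal, so √3·a = 4r.
a = 4r/√3 = 4 × 1.52 / 1.7321 = 3.51 Å.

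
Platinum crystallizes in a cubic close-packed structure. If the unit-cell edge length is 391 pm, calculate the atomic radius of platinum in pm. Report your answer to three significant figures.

138 pm

In an FCC lattice, atoms touch along the face diagonal, so √2·a = 4r.
r = √2·a/4 = 1.4142 × 391 / 4 = 138 pm.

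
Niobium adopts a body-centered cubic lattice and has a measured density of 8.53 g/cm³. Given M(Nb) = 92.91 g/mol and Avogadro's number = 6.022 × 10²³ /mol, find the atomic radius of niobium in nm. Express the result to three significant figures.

0.143 nm

For a BCC cell (Z = 2), a³ = Z·M/(N_A·ρ) = 2 × 92.91 / (6.022 × 10²³ × 8.530) = 3.617 × 10^-23 cm³, so a = 3.307 × 10^-8 cm = 0.3307 nm.
Atoms touch along the body diagonal, so √3·a = 4r, so r = 0.4330 × a = 0.143 nm.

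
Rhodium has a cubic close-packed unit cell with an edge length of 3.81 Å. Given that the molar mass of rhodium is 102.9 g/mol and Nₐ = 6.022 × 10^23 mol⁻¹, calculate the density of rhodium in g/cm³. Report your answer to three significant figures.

An FCC unit cell contains Z = 4 atoms.
Cell volume: a³ = (3.81 Å)³ = (3.810 × 10^-8 cm)³ = 5.531 × 10^-23 cm³.
ρ = Z·M/(N_A·a³) = 4 × 102.9 / (6.022 × 10²³ × 5.531 × 10^-23) = 12.36 g/cm³.

12.4 g/cm³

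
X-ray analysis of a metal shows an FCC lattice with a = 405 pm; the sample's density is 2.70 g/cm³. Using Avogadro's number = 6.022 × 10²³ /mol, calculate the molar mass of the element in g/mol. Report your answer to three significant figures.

An FCC cell has Z = 4 atoms; a = 4.050 × 10^-8 cm.
M = ρ·N_A·a³/Z = 2.70 × 6.022 × 10²³ × 6.643 × 10^-23 / 4 = 27.0 g/mol.

27.0 g/mol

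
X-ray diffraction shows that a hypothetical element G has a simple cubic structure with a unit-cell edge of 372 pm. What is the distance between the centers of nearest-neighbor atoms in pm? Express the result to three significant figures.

In a simple cubic structure, atoms touch along the cell edge, so a = 2r; the nearest-neighbor distance equals 2r = 1.000·a.
d = 1.000 × 372 = 372 pm.

372 pm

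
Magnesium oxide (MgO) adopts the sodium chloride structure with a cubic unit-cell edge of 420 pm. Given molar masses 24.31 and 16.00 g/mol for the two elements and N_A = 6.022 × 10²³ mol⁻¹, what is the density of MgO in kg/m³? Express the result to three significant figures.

The sodium chloride structure contains Z = 4 formula units per cell; M(MgO) = 24.31 + 16.00 = 40.31 g/mol.
a³ = (4.200 × 10^-8 cm)³ = 7.409 × 10^-23 cm³.
ρ = 4 × 40.31 / (6.022 × 10²³ × 7.409 × 10^-23) = 3.614 g/cm³ = 3610 kg/m³.

3610 kg/m³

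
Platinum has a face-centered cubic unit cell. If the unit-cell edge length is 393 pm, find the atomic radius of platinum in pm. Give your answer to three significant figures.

139 pm

In an FCC lattice, atoms touch along the face diagonal, so √2·a = 4r.
r = √2·a/4 = 1.4142 × 393 / 4 = 139 pm.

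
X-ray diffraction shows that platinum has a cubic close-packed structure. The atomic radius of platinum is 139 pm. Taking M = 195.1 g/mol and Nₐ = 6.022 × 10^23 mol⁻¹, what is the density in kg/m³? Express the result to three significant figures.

21300 kg/m³

In an FCC lattice, atoms touch along the face diagonal, so √2·a = 4r, giving a = 393.2 pm = 3.932 × 10^-8 cm.
With Z = 4, ρ = Z·M/(N_A·a³) = 4 × 195.1 / (6.022 × 10²³ × 6.077 × 10^-23) = 21.33 g/cm³ = 21300 kg/m³.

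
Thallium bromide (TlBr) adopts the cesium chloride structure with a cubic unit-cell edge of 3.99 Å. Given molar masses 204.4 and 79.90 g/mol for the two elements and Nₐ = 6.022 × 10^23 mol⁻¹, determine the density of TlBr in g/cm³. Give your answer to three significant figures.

7.43 g/cm³

The cesium chloride structure contains Z = 1 formula unit per cell; M(TlBr) = 204.4 + 79.90 = 284.3 g/mol.
a³ = (3.990 × 10^-8 cm)³ = 6.352 × 10^-23 cm³.
ρ = 1 × 284.3 / (6.022 × 10²³ × 6.352 × 10^-23) = 7.432 g/cm³.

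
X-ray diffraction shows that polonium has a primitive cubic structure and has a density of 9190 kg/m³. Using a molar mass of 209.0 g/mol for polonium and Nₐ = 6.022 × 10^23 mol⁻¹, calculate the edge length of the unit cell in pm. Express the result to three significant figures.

336 pm

With Z = 1 atom per simple cubic cell, a³ = Z·M/(N_A·ρ) = 1 × 209.0 / (6.022 × 10²³ × 9.190 g/cm³) = 3.777 × 10^-23 cm³.
a = (3.777 × 10^-23)^(1/3) = 3.355 × 10^-8 cm = 336 pm.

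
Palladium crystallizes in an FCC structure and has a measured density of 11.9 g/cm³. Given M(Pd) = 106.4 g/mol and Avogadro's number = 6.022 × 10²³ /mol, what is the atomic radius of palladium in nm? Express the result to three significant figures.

For an FCC cell (Z = 4), a³ = Z·M/(N_A·ρ) = 4 × 106.4 / (6.022 × 10²³ × 11.90) = 5.939 × 10^-23 cm³, so a = 3.902 × 10^-8 cm = 0.3902 nm.
Atoms touch along the face diagonal, so √2·a = 4r, so r = 0.3536 × a = 0.138 nm.

0.138 nm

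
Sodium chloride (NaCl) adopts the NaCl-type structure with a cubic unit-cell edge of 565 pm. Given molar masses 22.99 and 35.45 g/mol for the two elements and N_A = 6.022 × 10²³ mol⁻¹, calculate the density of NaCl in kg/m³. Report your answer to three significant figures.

2150 kg/m³

The NaCl-type structure contains Z = 4 formula units per cell; M(NaCl) = 22.99 + 35.45 = 58.44 g/mol.
a³ = (5.650 × 10^-8 cm)³ = 1.804 × 10^-22 cm³.
ρ = 4 × 58.44 / (6.022 × 10²³ × 1.804 × 10^-22) = 2.152 g/cm³ = 2150 kg/m³.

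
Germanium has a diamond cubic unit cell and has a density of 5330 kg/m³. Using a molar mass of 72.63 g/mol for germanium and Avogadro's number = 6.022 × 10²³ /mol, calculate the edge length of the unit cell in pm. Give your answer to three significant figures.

With Z = 8 atoms per diamond cubic cell, a³ = Z·M/(N_A·ρ) = 8 × 72.63 / (6.022 × 10²³ × 5.330 g/cm³) = 1.810 × 10^-22 cm³.
a = (1.810 × 10^-22)^(1/3) = 5.657 × 10^-8 cm = 566 pm.

566 pm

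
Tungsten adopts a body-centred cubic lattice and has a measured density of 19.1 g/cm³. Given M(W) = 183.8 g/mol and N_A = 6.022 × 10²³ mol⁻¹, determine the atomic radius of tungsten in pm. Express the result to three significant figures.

For a BCC cell (Z = 2), a³ = Z·M/(N_A·ρ) = 2 × 183.8 / (6.022 × 10²³ × 19.10) = 3.196 × 10^-23 cm³, so a = 3.173 × 10^-8 cm = 317.3 pm.
Atoms touch along the body diagonal, so √3·a = 4r, so r = 0.4330 × a = 137 pm.

137 pm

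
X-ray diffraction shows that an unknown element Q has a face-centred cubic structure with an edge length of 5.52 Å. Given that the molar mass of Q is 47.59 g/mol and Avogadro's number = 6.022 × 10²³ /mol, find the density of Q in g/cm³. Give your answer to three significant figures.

1.88 g/cm³

An FCC unit cell contains Z = 4 atoms.
Cell volume: a³ = (5.52 Å)³ = (5.520 × 10^-8 cm)³ = 1.682 × 10^-22 cm³.
ρ = Z·M/(N_A·a³) = 4 × 47.59 / (6.022 × 10²³ × 1.682 × 10^-22) = 1.879 g/cm³.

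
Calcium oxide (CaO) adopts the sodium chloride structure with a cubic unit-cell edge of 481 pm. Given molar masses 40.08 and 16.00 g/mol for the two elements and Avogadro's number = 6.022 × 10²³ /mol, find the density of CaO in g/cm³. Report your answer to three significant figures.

3.35 g/cm³

The sodium chloride structure contains Z = 4 formula units per cell; M(CaO) = 40.08 + 16.00 = 56.08 g/mol.
a³ = (4.810 × 10^-8 cm)³ = 1.113 × 10^-22 cm³.
ρ = 4 × 56.08 / (6.022 × 10²³ × 1.113 × 10^-22) = 3.347 g/cm³.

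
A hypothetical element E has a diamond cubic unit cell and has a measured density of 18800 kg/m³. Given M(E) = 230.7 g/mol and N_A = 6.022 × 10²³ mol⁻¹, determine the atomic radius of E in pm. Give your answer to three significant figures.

118 pm

For a diamond cubic cell (Z = 8), a³ = Z·M/(N_A·ρ) = 8 × 230.7 / (6.022 × 10²³ × 18.80) = 1.630 × 10^-22 cm³, so a = 5.463 × 10^-8 cm = 546.3 pm.
Nearest neighbors lie along the body diagonal with √3·a = 8r, so r = 0.2165 × a = 118 pm.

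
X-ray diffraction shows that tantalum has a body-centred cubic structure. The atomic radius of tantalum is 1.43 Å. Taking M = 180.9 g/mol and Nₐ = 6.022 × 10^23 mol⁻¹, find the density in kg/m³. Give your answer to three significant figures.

In a BCC lattice, atoms touch along the body diagonal, so √3·a = 4r, giving a = 3.302 Å = 3.302 × 10^-8 cm.
With Z = 2, ρ = Z·M/(N_A·a³) = 2 × 180.9 / (6.022 × 10²³ × 3.602 × 10^-23) = 16.68 g/cm³ = 16700 kg/m³.

16700 kg/m³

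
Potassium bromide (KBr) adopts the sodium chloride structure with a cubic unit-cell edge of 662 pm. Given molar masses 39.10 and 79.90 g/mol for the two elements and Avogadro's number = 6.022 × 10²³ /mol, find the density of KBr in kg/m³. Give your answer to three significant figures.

2720 kg/m³

The sodium chloride structure contains Z = 4 formula units per cell; M(KBr) = 39.10 + 79.90 = 119.0 g/mol.
a³ = (6.620 × 10^-8 cm)³ = 2.901 × 10^-22 cm³.
ρ = 4 × 119.0 / (6.022 × 10²³ × 2.901 × 10^-22) = 2.725 g/cm³ = 2720 kg/m³.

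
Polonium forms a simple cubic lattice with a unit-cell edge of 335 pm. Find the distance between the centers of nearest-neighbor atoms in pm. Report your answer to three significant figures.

In a simple cubic structure, atoms touch along the cell edge, so a = 2r; the nearest-neighbor distance equals 2r = 1.000·a.
d = 1.000 × 335 = 335 pm.

335 pm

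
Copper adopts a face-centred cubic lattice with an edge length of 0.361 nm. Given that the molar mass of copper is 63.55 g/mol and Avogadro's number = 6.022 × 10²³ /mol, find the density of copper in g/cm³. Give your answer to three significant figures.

8.97 g/cm³

An FCC unit cell contains Z = 4 atoms.
Cell volume: a³ = (0.361 nm)³ = (3.610 × 10^-8 cm)³ = 4.705 × 10^-23 cm³.
ρ = Z·M/(N_A·a³) = 4 × 63.55 / (6.022 × 10²³ × 4.705 × 10^-23) = 8.972 g/cm³.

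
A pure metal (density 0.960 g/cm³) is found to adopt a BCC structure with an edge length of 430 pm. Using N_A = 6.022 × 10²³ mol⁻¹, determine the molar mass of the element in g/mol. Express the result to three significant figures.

A BCC cell has Z = 2 atoms; a = 4.300 × 10^-8 cm.
M = ρ·N_A·a³/Z = 0.960 × 6.022 × 10²³ × 7.951 × 10^-23 / 2 = 23.0 g/mol.

23.0 g/mol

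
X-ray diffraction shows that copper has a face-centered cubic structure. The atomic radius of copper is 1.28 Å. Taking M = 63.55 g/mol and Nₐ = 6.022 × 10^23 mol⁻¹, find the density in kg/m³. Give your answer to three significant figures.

8900 kg/m³

In an FCC lattice, atoms touch along the face diagonal, so √2·a = 4r, giving a = 3.620 Å = 3.620 × 10^-8 cm.
With Z = 4, ρ = Z·M/(N_A·a³) = 4 × 63.55 / (6.022 × 10²³ × 4.745 × 10^-23) = 8.895 g/cm³ = 8900 kg/m³.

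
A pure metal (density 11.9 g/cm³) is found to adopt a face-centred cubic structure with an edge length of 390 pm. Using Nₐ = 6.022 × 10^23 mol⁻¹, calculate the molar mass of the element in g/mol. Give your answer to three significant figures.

An FCC cell has Z = 4 atoms; a = 3.900 × 10^-8 cm.
M = ρ·N_A·a³/Z = 11.9 × 6.022 × 10²³ × 5.932 × 10^-23 / 4 = 106 g/mol.

106 g/mol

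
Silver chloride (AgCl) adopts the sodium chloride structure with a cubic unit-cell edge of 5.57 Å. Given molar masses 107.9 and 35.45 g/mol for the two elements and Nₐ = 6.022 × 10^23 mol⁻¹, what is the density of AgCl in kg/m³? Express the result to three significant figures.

5510 kg/m³

The sodium chloride structure contains Z = 4 formula units per cell; M(AgCl) = 107.9 + 35.45 = 143.35 g/mol.
a³ = (5.570 × 10^-8 cm)³ = 1.728 × 10^-22 cm³.
ρ = 4 × 143.35 / (6.022 × 10²³ × 1.728 × 10^-22) = 5.510 g/cm³ = 5510 kg/m³.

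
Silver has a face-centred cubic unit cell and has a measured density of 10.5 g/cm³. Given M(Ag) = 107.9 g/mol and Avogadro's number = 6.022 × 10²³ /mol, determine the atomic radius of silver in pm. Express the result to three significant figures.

144 pm

For an FCC cell (Z = 4), a³ = Z·M/(N_A·ρ) = 4 × 107.9 / (6.022 × 10²³ × 10.50) = 6.826 × 10^-23 cm³, so a = 4.087 × 10^-8 cm = 408.7 pm.
Atoms touch along the face diagonal, so √2·a = 4r, so r = 0.3536 × a = 144 pm.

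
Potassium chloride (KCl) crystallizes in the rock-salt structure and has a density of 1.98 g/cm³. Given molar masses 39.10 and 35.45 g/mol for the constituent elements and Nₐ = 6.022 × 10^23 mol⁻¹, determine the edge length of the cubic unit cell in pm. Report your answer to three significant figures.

630 pm

M(KCl) = 74.55 g/mol; Z = 4 formula units per cell.
a³ = Z·M/(N_A·ρ) = 4 × 74.55 / (6.022 × 10²³ × 1.98) = 2.501 × 10^-22 cm³, so a = 6.300 × 10^-8 cm = 630 pm.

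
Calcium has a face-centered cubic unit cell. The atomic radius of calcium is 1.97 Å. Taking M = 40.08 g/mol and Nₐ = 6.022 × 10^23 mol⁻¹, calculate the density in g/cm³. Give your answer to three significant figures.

In an FCC lattice, atoms touch along the face diagonal, so √2·a = 4r, giving a = 5.572 Å = 5.572 × 10^-8 cm.
With Z = 4, ρ = Z·M/(N_A·a³) = 4 × 40.08 / (6.022 × 10²³ × 1.730 × 10^-22) = 1.539 g/cm³.

1.54 g/cm³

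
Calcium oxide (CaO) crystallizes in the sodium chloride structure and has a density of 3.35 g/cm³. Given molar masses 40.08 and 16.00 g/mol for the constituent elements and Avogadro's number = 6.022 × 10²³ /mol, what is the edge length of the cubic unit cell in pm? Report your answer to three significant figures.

M(CaO) = 56.08 g/mol; Z = 4 formula units per cell.
a³ = Z·M/(N_A·ρ) = 4 × 56.08 / (6.022 × 10²³ × 3.35) = 1.112 × 10^-22 cm³, so a = 4.809 × 10^-8 cm = 481 pm.

481 pm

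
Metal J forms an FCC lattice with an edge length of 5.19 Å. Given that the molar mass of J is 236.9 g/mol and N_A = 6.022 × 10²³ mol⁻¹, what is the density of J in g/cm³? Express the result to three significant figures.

11.3 g/cm³

An FCC unit cell contains Z = 4 atoms.
Cell volume: a³ = (5.19 Å)³ = (5.190 × 10^-8 cm)³ = 1.398 × 10^-22 cm³.
ρ = Z·M/(N_A·a³) = 4 × 236.9 / (6.022 × 10²³ × 1.398 × 10^-22) = 11.26 g/cm³.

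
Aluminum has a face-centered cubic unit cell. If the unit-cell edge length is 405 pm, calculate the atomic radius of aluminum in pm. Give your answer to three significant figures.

In an FCC lattice, atoms touch along the face diagonal, so √2·a = 4r.
r = √2·a/4 = 1.4142 × 405 / 4 = 143 pm.

143 pm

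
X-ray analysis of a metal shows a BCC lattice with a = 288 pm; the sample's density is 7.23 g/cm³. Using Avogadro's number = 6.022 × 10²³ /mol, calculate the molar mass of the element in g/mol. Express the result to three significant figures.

52.0 g/mol

A BCC cell has Z = 2 atoms; a = 2.880 × 10^-8 cm.
M = ρ·N_A·a³/Z = 7.23 × 6.022 × 10²³ × 2.389 × 10^-23 / 2 = 52.0 g/mol.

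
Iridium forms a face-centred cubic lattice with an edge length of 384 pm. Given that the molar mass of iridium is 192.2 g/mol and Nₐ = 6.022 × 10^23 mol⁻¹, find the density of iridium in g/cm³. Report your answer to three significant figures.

22.5 g/cm³

An FCC unit cell contains Z = 4 atoms.
Cell volume: a³ = (384 pm)³ = (3.840 × 10^-8 cm)³ = 5.662 × 10^-23 cm³.
ρ = Z·M/(N_A·a³) = 4 × 192.2 / (6.022 × 10²³ × 5.662 × 10^-23) = 22.55 g/cm³.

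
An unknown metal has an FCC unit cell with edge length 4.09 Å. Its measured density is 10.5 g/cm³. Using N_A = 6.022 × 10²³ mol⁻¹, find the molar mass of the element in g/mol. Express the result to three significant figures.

An FCC cell has Z = 4 atoms; a = 4.090 × 10^-8 cm.
M = ρ·N_A·a³/Z = 10.5 × 6.022 × 10²³ × 6.842 × 10^-23 / 4 = 108 g/mol.

108 g/mol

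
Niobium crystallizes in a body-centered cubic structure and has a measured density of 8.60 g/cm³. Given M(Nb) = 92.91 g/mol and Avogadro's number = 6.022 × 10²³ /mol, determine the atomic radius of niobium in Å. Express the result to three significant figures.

1.43 Å

For a BCC cell (Z = 2), a³ = Z·M/(N_A·ρ) = 2 × 92.91 / (6.022 × 10²³ × 8.600) = 3.588 × 10^-23 cm³, so a = 3.298 × 10^-8 cm = 3.298 Å.
Atoms touch along the body diagonal, so √3·a = 4r, so r = 0.4330 × a = 1.43 Å.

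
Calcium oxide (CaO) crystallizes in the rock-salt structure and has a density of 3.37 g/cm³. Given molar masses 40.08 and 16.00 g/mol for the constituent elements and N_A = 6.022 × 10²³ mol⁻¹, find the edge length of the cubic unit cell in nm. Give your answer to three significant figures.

0.480 nm

M(CaO) = 56.08 g/mol; Z = 4 formula units per cell.
a³ = Z·M/(N_A·ρ) = 4 × 56.08 / (6.022 × 10²³ × 3.37) = 1.105 × 10^-22 cm³, so a = 4.799 × 10^-8 cm = 0.480 nm.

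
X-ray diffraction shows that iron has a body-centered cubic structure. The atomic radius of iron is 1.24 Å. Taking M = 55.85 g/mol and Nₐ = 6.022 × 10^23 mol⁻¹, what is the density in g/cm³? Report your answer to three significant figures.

In a BCC lattice, atoms touch along the body diagonal, so √3·a = 4r, giving a = 2.864 Å = 2.864 × 10^-8 cm.
With Z = 2, ρ = Z·M/(N_A·a³) = 2 × 55.85 / (6.022 × 10²³ × 2.348 × 10^-23) = 7.899 g/cm³.

7.90 g/cm³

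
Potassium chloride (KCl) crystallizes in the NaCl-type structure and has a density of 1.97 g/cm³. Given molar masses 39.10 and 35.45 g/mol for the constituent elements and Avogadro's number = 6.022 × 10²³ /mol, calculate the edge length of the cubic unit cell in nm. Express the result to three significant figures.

0.631 nm

M(KCl) = 74.55 g/mol; Z = 4 formula units per cell.
a³ = Z·M/(N_A·ρ) = 4 × 74.55 / (6.022 × 10²³ × 1.97) = 2.514 × 10^-22 cm³, so a = 6.311 × 10^-8 cm = 0.631 nm.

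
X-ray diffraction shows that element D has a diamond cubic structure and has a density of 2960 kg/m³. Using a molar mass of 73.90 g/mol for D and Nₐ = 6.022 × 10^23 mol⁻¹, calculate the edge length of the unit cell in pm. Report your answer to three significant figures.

With Z = 8 atoms per diamond cubic cell, a³ = Z·M/(N_A·ρ) = 8 × 73.90 / (6.022 × 10²³ × 2.960 g/cm³) = 3.317 × 10^-22 cm³.
a = (3.317 × 10^-22)^(1/3) = 6.922 × 10^-8 cm = 692 pm.

692 pm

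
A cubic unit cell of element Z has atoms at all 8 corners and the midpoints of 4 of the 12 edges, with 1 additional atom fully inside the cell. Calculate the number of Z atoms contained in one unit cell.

3

Corner atoms are shared by 8 cells (1/8 each), edge atoms by 4 (1/4 each), interior atoms are unshared.
Net atoms = 8 × 1/8 + 4 × 1/4 + 1 = 1 + 1 + 1 = 3.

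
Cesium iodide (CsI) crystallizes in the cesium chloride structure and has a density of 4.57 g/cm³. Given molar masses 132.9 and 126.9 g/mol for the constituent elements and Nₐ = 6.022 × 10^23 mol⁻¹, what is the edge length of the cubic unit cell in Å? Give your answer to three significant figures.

4.55 Å

M(CsI) = 259.8 g/mol; Z = 1 formula unit per cell.
a³ = Z·M/(N_A·ρ) = 1 × 259.8 / (6.022 × 10²³ × 4.57) = 9.440 × 10^-23 cm³, so a = 4.553 × 10^-8 cm = 4.55 Å.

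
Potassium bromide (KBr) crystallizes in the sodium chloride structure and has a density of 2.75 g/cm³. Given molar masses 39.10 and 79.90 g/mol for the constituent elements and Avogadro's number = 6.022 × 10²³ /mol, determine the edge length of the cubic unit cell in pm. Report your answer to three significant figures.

M(KBr) = 119.0 g/mol; Z = 4 formula units per cell.
a³ = Z·M/(N_A·ρ) = 4 × 119.0 / (6.022 × 10²³ × 2.75) = 2.874 × 10^-22 cm³, so a = 6.600 × 10^-8 cm = 660 pm.

660 pm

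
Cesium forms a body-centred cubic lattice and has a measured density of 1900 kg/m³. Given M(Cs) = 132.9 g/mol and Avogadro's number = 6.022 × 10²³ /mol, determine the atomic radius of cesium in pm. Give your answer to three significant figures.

For a BCC cell (Z = 2), a³ = Z·M/(N_A·ρ) = 2 × 132.9 / (6.022 × 10²³ × 1.900) = 2.323 × 10^-22 cm³, so a = 6.147 × 10^-8 cm = 614.7 pm.
Atoms touch along the body diagonal, so √3·a = 4r, so r = 0.4330 × a = 266 pm.

266 pm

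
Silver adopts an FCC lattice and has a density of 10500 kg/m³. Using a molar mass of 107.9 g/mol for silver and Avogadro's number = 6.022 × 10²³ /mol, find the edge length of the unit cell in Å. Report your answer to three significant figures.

With Z = 4 atoms per FCC cell, a³ = Z·M/(N_A·ρ) = 4 × 107.9 / (6.022 × 10²³ × 10.50 g/cm³) = 6.826 × 10^-23 cm³.
a = (6.826 × 10^-23)^(1/3) = 4.087 × 10^-8 cm = 4.09 Å.

4.09 Å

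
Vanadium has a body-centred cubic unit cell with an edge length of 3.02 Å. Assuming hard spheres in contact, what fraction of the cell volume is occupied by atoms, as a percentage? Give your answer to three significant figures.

In a BCC lattice atoms touch along the body diagonal, so √3·a = 4r, so r = 0.4330a = 1.308 Å.
Packing fraction = Z·(4/3)πr³ / a³ = 2 × (4/3)π × (1.308)³ / (3.02)³ = 0.6802 = 68.0%.

68.0%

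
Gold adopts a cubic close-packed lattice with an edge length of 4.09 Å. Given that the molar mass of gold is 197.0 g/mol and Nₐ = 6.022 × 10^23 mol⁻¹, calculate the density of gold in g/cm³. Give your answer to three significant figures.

19.1 g/cm³

An FCC unit cell contains Z = 4 atoms.
Cell volume: a³ = (4.09 Å)³ = (4.090 × 10^-8 cm)³ = 6.842 × 10^-23 cm³.
ρ = Z·M/(N_A·a³) = 4 × 197.0 / (6.022 × 10²³ × 6.842 × 10^-23) = 19.13 g/cm³.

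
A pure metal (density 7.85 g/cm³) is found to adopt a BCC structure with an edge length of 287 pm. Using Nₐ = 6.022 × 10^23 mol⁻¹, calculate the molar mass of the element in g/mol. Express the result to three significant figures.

55.9 g/mol

A BCC cell has Z = 2 atoms; a = 2.870 × 10^-8 cm.
M = ρ·N_A·a³/Z = 7.85 × 6.022 × 10²³ × 2.364 × 10^-23 / 2 = 55.9 g/mol.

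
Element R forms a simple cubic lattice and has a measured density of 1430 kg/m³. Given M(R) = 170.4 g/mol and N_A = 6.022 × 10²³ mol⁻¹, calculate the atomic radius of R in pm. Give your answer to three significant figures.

291 pm

For a simple cubic cell (Z = 1), a³ = Z·M/(N_A·ρ) = 1 × 170.4 / (6.022 × 10²³ × 1.430) = 1.979 × 10^-22 cm³, so a = 5.827 × 10^-8 cm = 582.7 pm.
Atoms touch along the cell edge, so a = 2r, so r = 0.5000 × a = 291 pm.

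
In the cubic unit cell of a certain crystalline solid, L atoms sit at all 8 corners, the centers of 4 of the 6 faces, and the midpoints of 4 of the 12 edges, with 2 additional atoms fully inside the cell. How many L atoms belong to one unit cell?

Corner atoms are shared by 8 cells (1/8 each), face atoms by 2 (1/2 each), edge atoms by 4 (1/4 each), interior atoms are unshared.
Net atoms = 8 × 1/8 + 4 × 1/2 + 4 × 1/4 + 2 = 1 + 2 + 1 + 2 = 6.

6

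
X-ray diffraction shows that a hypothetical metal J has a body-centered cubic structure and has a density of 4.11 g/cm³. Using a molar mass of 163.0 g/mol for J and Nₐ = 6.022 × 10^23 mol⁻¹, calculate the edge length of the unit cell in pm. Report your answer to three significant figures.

509 pm

With Z = 2 atoms per BCC cell, a³ = Z·M/(N_A·ρ) = 2 × 163.0 / (6.022 × 10²³ × 4.110 g/cm³) = 1.317 × 10^-22 cm³.
a = (1.317 × 10^-22)^(1/3) = 5.088 × 10^-8 cm = 509 pm.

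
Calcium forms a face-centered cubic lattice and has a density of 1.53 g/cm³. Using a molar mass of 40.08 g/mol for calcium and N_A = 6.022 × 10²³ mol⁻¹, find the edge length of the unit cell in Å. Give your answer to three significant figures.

With Z = 4 atoms per FCC cell, a³ = Z·M/(N_A·ρ) = 4 × 40.08 / (6.022 × 10²³ × 1.530 g/cm³) = 1.740 × 10^-22 cm³.
a = (1.740 × 10^-22)^(1/3) = 5.583 × 10^-8 cm = 5.58 Å.

5.58 Å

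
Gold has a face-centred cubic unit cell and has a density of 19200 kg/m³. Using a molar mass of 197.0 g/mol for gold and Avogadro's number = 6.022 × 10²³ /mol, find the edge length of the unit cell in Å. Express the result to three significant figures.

4.08 Å

With Z = 4 atoms per FCC cell, a³ = Z·M/(N_A·ρ) = 4 × 197.0 / (6.022 × 10²³ × 19.20 g/cm³) = 6.815 × 10^-23 cm³.
a = (6.815 × 10^-23)^(1/3) = 4.085 × 10^-8 cm = 4.08 Å.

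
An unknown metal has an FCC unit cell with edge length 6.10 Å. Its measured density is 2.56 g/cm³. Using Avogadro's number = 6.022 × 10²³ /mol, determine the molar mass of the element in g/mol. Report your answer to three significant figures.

87.5 g/mol

An FCC cell has Z = 4 atoms; a = 6.100 × 10^-8 cm.
M = ρ·N_A·a³/Z = 2.56 × 6.022 × 10²³ × 2.270 × 10^-22 / 4 = 87.5 g/mol.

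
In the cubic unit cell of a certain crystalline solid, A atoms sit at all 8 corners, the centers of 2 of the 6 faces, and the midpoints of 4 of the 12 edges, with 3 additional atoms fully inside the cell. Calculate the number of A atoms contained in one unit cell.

6

Corner atoms are shared by 8 cells (1/8 each), face atoms by 2 (1/2 each), edge atoms by 4 (1/4 each), interior atoms are unshared.
Net atoms = 8 × 1/8 + 2 × 1/2 + 4 × 1/4 + 3 = 1 + 1 + 1 + 3 = 6.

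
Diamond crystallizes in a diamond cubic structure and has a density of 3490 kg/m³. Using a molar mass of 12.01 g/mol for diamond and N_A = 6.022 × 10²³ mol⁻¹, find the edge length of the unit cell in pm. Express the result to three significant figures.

With Z = 8 atoms per diamond cubic cell, a³ = Z·M/(N_A·ρ) = 8 × 12.01 / (6.022 × 10²³ × 3.490 g/cm³) = 4.572 × 10^-23 cm³.
a = (4.572 × 10^-23)^(1/3) = 3.576 × 10^-8 cm = 358 pm.

358 pm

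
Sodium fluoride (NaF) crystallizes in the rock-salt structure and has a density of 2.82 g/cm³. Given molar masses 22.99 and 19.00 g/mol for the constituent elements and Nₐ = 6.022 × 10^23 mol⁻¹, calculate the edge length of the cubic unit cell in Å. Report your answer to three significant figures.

M(NaF) = 41.99 g/mol; Z = 4 formula units per cell.
a³ = Z·M/(N_A·ρ) = 4 × 41.99 / (6.022 × 10²³ × 2.82) = 9.890 × 10^-23 cm³, so a = 4.625 × 10^-8 cm = 4.62 Å.

4.62 Å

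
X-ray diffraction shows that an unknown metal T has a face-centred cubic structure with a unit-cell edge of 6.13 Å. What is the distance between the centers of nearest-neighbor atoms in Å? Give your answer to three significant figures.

4.33 Å

In an FCC structure, atoms touch along the face diagonal, so √2·a = 4r; the nearest-neighbor distance equals 2r = 0.7071·a.
d = 0.7071 × 6.13 = 4.33 Å.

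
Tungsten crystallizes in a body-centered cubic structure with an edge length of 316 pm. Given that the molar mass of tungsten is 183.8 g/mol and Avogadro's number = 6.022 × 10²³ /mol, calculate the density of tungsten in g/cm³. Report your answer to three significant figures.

19.3 g/cm³

A BCC unit cell contains Z = 2 atoms.
Cell volume: a³ = (316 pm)³ = (3.160 × 10^-8 cm)³ = 3.155 × 10^-23 cm³.
ρ = Z·M/(N_A·a³) = 2 × 183.8 / (6.022 × 10²³ × 3.155 × 10^-23) = 19.35 g/cm³.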